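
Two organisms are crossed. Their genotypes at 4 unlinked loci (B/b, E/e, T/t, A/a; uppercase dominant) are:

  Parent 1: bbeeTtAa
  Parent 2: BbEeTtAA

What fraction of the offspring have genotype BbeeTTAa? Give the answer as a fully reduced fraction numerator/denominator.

bbeeTtAa gametes: beTA×4, beTa×4, betA×4, beta×4
BbEeTtAA gametes: BETA×2, BEtA×2, BeTA×2, BetA×2, bETA×2, bEtA×2, beTA×2, betA×2
bbeeTtAa×BbEeTtAA grid (16·16=256): BbEeTTAA=8 BbEeTTAa=8 BbEeTtAA=16 BbEeTtAa=16 BbEettAA=8 BbEettAa=8 BbeeTTAA=8 BbeeTTAa=8 BbeeTtAA=16 BbeeTtAa=16 BbeettAA=8 BbeettAa=8 bbEeTTAA=8 bbEeTTAa=8 bbEeTtAA=16 bbEeTtAa=16 bbEettAA=8 bbEettAa=8 bbeeTTAA=8 bbeeTTAa=8 bbeeTtAA=16 bbeeTtAa=16 bbeettAA=8 bbeettAa=8
BbeeTTAa hits 8/256; gcd=8; 8÷8/256÷8 = 1/32

P(BbeeTTAa) = 1/32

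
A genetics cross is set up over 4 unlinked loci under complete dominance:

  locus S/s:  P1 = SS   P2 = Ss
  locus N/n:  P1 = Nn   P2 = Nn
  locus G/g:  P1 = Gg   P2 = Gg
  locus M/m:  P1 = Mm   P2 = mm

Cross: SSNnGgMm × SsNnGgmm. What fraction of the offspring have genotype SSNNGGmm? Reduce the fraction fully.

SSNnGgMm gametes: SNGM×2, SNGm×2, SNgM×2, SNgm×2, SnGM×2, SnGm×2, SngM×2, Sngm×2
SsNnGgmm gametes: SNGm×2, SNgm×2, SnGm×2, Sngm×2, sNGm×2, sNgm×2, snGm×2, sngm×2
SSNnGgMm×SsNnGgmm grid (16·16=256): SSNNGGMm=4 SSNNGGmm=4 SSNNGgMm=8 SSNNGgmm=8 SSNNggMm=4 SSNNggmm=4 SSNnGGMm=8 SSNnGGmm=8 SSNnGgMm=16 SSNnGgmm=16 SSNnggMm=8 SSNnggmm=8 SSnnGGMm=4 SSnnGGmm=4 SSnnGgMm=8 SSnnGgmm=8 SSnnggMm=4 SSnnggmm=4 SsNNGGMm=4 SsNNGGmm=4 SsNNGgMm=8 SsNNGgmm=8 SsNNggMm=4 SsNNggmm=4 SsNnGGMm=8 SsNnGGmm=8 SsNnGgMm=16 SsNnGgmm=16 SsNnggMm=8 SsNnggmm=8 SsnnGGMm=4 SsnnGGmm=4 SsnnGgMm=8 SsnnGgmm=8 SsnnggMm=4 Ssnnggmm=4
SSNNGGmm hits 4/256; gcd=4; 4÷4/256÷4 = 1/64

P(SSNNGGmm) = 1/64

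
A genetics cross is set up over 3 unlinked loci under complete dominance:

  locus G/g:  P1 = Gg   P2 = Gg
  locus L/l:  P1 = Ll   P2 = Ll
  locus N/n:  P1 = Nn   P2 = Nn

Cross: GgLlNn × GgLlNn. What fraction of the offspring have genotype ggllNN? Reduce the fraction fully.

GgLlNn gametes: GLN×1, GLn×1, GlN×1, Gln×1, gLN×1, gLn×1, glN×1, gln×1
GgLlNn gametes: GLN×1, GLn×1, GlN×1, Gln×1, gLN×1, gLn×1, glN×1, gln×1
GgLlNn×GgLlNn grid (8·8=64): GGLLNN=1 GGLLNn=2 GGLLnn=1 GGLlNN=2 GGLlNn=4 GGLlnn=2 GGllNN=1 GGllNn=2 GGllnn=1 GgLLNN=2 GgLLNn=4 GgLLnn=2 GgLlNN=4 GgLlNn=8 GgLlnn=4 GgllNN=2 GgllNn=4 Ggllnn=2 ggLLNN=1 ggLLNn=2 ggLLnn=1 ggLlNN=2 ggLlNn=4 ggLlnn=2 ggllNN=1 ggllNn=2 ggllnn=1
ggllNN hits 1/64; gcd=1; 1÷1/64÷1 = 1/64

P(ggllNN) = 1/64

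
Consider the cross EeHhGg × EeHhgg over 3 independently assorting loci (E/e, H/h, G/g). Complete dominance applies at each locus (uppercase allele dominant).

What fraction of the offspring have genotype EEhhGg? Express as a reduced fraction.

P(EEhhGg) = 1/32

EeHhGg gametes: EHG×1, EHg×1, EhG×1, Ehg×1, eHG×1, eHg×1, ehG×1, ehg×1
EeHhgg gametes: EHg×2, Ehg×2, eHg×2, ehg×2
EeHhGg×EeHhgg grid (8·8=64): EEHHGg=2 EEHHgg=2 EEHhGg=4 EEHhgg=4 EEhhGg=2 EEhhgg=2 EeHHGg=4 EeHHgg=4 EeHhGg=8 EeHhgg=8 EehhGg=4 Eehhgg=4 eeHHGg=2 eeHHgg=2 eeHhGg=4 eeHhgg=4 eehhGg=2 eehhgg=2
EEhhGg hits 2/64; gcd=2; 2÷2/64÷2 = 1/32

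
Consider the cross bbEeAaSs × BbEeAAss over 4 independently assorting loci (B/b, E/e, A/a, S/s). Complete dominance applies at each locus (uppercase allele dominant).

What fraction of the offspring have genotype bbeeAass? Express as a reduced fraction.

P(bbeeAass) = 1/32

bbEeAaSs gametes: bEAS×2, bEAs×2, bEaS×2, bEas×2, beAS×2, beAs×2, beaS×2, beas×2
BbEeAAss gametes: BEAs×4, BeAs×4, bEAs×4, beAs×4
bbEeAaSs×BbEeAAss grid (16·16=256): BbEEAASs=8 BbEEAAss=8 BbEEAaSs=8 BbEEAass=8 BbEeAASs=16 BbEeAAss=16 BbEeAaSs=16 BbEeAass=16 BbeeAASs=8 BbeeAAss=8 BbeeAaSs=8 BbeeAass=8 bbEEAASs=8 bbEEAAss=8 bbEEAaSs=8 bbEEAass=8 bbEeAASs=16 bbEeAAss=16 bbEeAaSs=16 bbEeAass=16 bbeeAASs=8 bbeeAAss=8 bbeeAaSs=8 bbeeAass=8
bbeeAass hits 8/256; gcd=8; 8÷8/256÷8 = 1/32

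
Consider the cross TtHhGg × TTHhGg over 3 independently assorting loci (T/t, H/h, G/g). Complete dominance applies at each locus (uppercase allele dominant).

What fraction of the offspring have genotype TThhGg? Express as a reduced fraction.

P(TThhGg) = 1/16

TtHhGg gametes: THG×1, THg×1, ThG×1, Thg×1, tHG×1, tHg×1, thG×1, thg×1
TTHhGg gametes: THG×2, THg×2, ThG×2, Thg×2
TtHhGg×TTHhGg grid (8·8=64): TTHHGG=2 TTHHGg=4 TTHHgg=2 TTHhGG=4 TTHhGg=8 TTHhgg=4 TThhGG=2 TThhGg=4 TThhgg=2 TtHHGG=2 TtHHGg=4 TtHHgg=2 TtHhGG=4 TtHhGg=8 TtHhgg=4 TthhGG=2 TthhGg=4 Tthhgg=2
TThhGg hits 4/64; gcd=4; 4÷4/64÷4 = 1/16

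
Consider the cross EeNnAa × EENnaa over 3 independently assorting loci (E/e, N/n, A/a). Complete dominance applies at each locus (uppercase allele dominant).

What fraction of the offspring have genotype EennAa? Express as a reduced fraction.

EeNnAa gametes: ENA×1, ENa×1, EnA×1, Ena×1, eNA×1, eNa×1, enA×1, ena×1
EENnaa gametes: ENa×4, Ena×4
EeNnAa×EENnaa grid (8·8=64): EENNAa=4 EENNaa=4 EENnAa=8 EENnaa=8 EEnnAa=4 EEnnaa=4 EeNNAa=4 EeNNaa=4 EeNnAa=8 EeNnaa=8 EennAa=4 Eennaa=4
EennAa hits 4/64; gcd=4; 4÷4/64÷4 = 1/16

P(EennAa) = 1/16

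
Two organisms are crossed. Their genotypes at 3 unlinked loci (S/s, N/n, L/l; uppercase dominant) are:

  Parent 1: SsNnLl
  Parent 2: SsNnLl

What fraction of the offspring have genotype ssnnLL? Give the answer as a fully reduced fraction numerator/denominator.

P(ssnnLL) = 1/64

SsNnLl gametes: SNL×1, SNl×1, SnL×1, Snl×1, sNL×1, sNl×1, snL×1, snl×1
SsNnLl gametes: SNL×1, SNl×1, SnL×1, Snl×1, sNL×1, sNl×1, snL×1, snl×1
SsNnLl×SsNnLl grid (8·8=64): SSNNLL=1 SSNNLl=2 SSNNll=1 SSNnLL=2 SSNnLl=4 SSNnll=2 SSnnLL=1 SSnnLl=2 SSnnll=1 SsNNLL=2 SsNNLl=4 SsNNll=2 SsNnLL=4 SsNnLl=8 SsNnll=4 SsnnLL=2 SsnnLl=4 Ssnnll=2 ssNNLL=1 ssNNLl=2 ssNNll=1 ssNnLL=2 ssNnLl=4 ssNnll=2 ssnnLL=1 ssnnLl=2 ssnnll=1
ssnnLL hits 1/64; gcd=1; 1÷1/64÷1 = 1/64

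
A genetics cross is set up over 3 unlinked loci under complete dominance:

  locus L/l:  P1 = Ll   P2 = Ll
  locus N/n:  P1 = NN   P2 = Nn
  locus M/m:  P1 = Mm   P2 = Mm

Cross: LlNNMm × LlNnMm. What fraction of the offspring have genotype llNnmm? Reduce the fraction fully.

LlNNMm gametes: LNM×2, LNm×2, lNM×2, lNm×2
LlNnMm gametes: LNM×1, LNm×1, LnM×1, Lnm×1, lNM×1, lNm×1, lnM×1, lnm×1
LlNNMm×LlNnMm grid (8·8=64): LLNNMM=2 LLNNMm=4 LLNNmm=2 LLNnMM=2 LLNnMm=4 LLNnmm=2 LlNNMM=4 LlNNMm=8 LlNNmm=4 LlNnMM=4 LlNnMm=8 LlNnmm=4 llNNMM=2 llNNMm=4 llNNmm=2 llNnMM=2 llNnMm=4 llNnmm=2
llNnmm hits 2/64; gcd=2; 2÷2/64÷2 = 1/32

P(llNnmm) = 1/32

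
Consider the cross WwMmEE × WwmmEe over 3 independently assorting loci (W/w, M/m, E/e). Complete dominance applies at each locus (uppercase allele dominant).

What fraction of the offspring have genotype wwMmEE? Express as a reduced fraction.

P(wwMmEE) = 1/16

WwMmEE gametes: WME×2, WmE×2, wME×2, wmE×2
WwmmEe gametes: WmE×2, Wme×2, wmE×2, wme×2
WwMmEE×WwmmEe grid (8·8=64): WWMmEE=4 WWMmEe=4 WWmmEE=4 WWmmEe=4 WwMmEE=8 WwMmEe=8 WwmmEE=8 WwmmEe=8 wwMmEE=4 wwMmEe=4 wwmmEE=4 wwmmEe=4
wwMmEE hits 4/64; gcd=4; 4÷4/64÷4 = 1/16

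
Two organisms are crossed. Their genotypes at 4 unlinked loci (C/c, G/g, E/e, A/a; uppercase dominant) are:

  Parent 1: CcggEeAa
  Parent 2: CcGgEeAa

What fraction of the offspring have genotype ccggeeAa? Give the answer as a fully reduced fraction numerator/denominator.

CcggEeAa gametes: CgEA×2, CgEa×2, CgeA×2, Cgea×2, cgEA×2, cgEa×2, cgeA×2, cgea×2
CcGgEeAa gametes: CGEA×1, CGEa×1, CGeA×1, CGea×1, CgEA×1, CgEa×1, CgeA×1, Cgea×1, cGEA×1, cGEa×1, cGeA×1, cGea×1, cgEA×1, cgEa×1, cgeA×1, cgea×1
CcggEeAa×CcGgEeAa grid (16·16=256): CCGgEEAA=2 CCGgEEAa=4 CCGgEEaa=2 CCGgEeAA=4 CCGgEeAa=8 CCGgEeaa=4 CCGgeeAA=2 CCGgeeAa=4 CCGgeeaa=2 CCggEEAA=2 CCggEEAa=4 CCggEEaa=2 CCggEeAA=4 CCggEeAa=8 CCggEeaa=4 CCggeeAA=2 CCggeeAa=4 CCggeeaa=2 CcGgEEAA=4 CcGgEEAa=8 CcGgEEaa=4 CcGgEeAA=8 CcGgEeAa=16 CcGgEeaa=8 CcGgeeAA=4 CcGgeeAa=8 CcGgeeaa=4 CcggEEAA=4 CcggEEAa=8 CcggEEaa=4 CcggEeAA=8 CcggEeAa=16 CcggEeaa=8 CcggeeAA=4 CcggeeAa=8 Ccggeeaa=4 ccGgEEAA=2 ccGgEEAa=4 ccGgEEaa=2 ccGgEeAA=4 ccGgEeAa=8 ccGgEeaa=4 ccGgeeAA=2 ccGgeeAa=4 ccGgeeaa=2 ccggEEAA=2 ccggEEAa=4 ccggEEaa=2 ccggEeAA=4 ccggEeAa=8 ccggEeaa=4 ccggeeAA=2 ccggeeAa=4 ccggeeaa=2
ccggeeAa hits 4/256; gcd=4; 4÷4/256÷4 = 1/64

P(ccggeeAa) = 1/64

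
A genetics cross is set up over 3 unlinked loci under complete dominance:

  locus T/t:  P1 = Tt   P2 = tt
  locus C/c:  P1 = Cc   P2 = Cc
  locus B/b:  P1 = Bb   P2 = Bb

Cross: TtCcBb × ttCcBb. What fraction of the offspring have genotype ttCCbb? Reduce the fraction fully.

TtCcBb gametes: TCB×1, TCb×1, TcB×1, Tcb×1, tCB×1, tCb×1, tcB×1, tcb×1
ttCcBb gametes: tCB×2, tCb×2, tcB×2, tcb×2
TtCcBb×ttCcBb grid (8·8=64): TtCCBB=2 TtCCBb=4 TtCCbb=2 TtCcBB=4 TtCcBb=8 TtCcbb=4 TtccBB=2 TtccBb=4 Ttccbb=2 ttCCBB=2 ttCCBb=4 ttCCbb=2 ttCcBB=4 ttCcBb=8 ttCcbb=4 ttccBB=2 ttccBb=4 ttccbb=2
ttCCbb hits 2/64; gcd=2; 2÷2/64÷2 = 1/32

P(ttCCbb) = 1/32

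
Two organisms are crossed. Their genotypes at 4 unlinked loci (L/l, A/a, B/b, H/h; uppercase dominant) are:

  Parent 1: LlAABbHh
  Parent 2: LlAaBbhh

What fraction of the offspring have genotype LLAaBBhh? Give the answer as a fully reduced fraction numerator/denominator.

P(LLAaBBhh) = 1/64

LlAABbHh gametes: LABH×2, LABh×2, LAbH×2, LAbh×2, lABH×2, lABh×2, lAbH×2, lAbh×2
LlAaBbhh gametes: LABh×2, LAbh×2, LaBh×2, Labh×2, lABh×2, lAbh×2, laBh×2, labh×2
LlAABbHh×LlAaBbhh grid (16·16=256): LLAABBHh=4 LLAABBhh=4 LLAABbHh=8 LLAABbhh=8 LLAAbbHh=4 LLAAbbhh=4 LLAaBBHh=4 LLAaBBhh=4 LLAaBbHh=8 LLAaBbhh=8 LLAabbHh=4 LLAabbhh=4 LlAABBHh=8 LlAABBhh=8 LlAABbHh=16 LlAABbhh=16 LlAAbbHh=8 LlAAbbhh=8 LlAaBBHh=8 LlAaBBhh=8 LlAaBbHh=16 LlAaBbhh=16 LlAabbHh=8 LlAabbhh=8 llAABBHh=4 llAABBhh=4 llAABbHh=8 llAABbhh=8 llAAbbHh=4 llAAbbhh=4 llAaBBHh=4 llAaBBhh=4 llAaBbHh=8 llAaBbhh=8 llAabbHh=4 llAabbhh=4
LLAaBBhh hits 4/256; gcd=4; 4÷4/256÷4 = 1/64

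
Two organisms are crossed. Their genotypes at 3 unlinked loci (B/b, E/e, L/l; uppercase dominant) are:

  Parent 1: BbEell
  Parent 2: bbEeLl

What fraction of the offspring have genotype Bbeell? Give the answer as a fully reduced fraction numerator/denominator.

BbEell gametes: BEl×2, Bel×2, bEl×2, bel×2
bbEeLl gametes: bEL×2, bEl×2, beL×2, bel×2
BbEell×bbEeLl grid (8·8=64): BbEELl=4 BbEEll=4 BbEeLl=8 BbEell=8 BbeeLl=4 Bbeell=4 bbEELl=4 bbEEll=4 bbEeLl=8 bbEell=8 bbeeLl=4 bbeell=4
Bbeell hits 4/64; gcd=4; 4÷4/64÷4 = 1/16

P(Bbeell) = 1/16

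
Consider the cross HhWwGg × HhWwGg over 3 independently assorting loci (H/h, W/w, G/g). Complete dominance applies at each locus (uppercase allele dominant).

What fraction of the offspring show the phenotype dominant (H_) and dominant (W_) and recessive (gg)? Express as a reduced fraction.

P(H_ W_ gg) = 9/64

HhWwGg gametes: HWG×1, HWg×1, HwG×1, Hwg×1, hWG×1, hWg×1, hwG×1, hwg×1
HhWwGg gametes: HWG×1, HWg×1, HwG×1, Hwg×1, hWG×1, hWg×1, hwG×1, hwg×1
HhWwGg×HhWwGg grid (8·8=64): HHWWGG=1 HHWWGg=2 HHWWgg=1 HHWwGG=2 HHWwGg=4 HHWwgg=2 HHwwGG=1 HHwwGg=2 HHwwgg=1 HhWWGG=2 HhWWGg=4 HhWWgg=2 HhWwGG=4 HhWwGg=8 HhWwgg=4 HhwwGG=2 HhwwGg=4 Hhwwgg=2 hhWWGG=1 hhWWGg=2 hhWWgg=1 hhWwGG=2 hhWwGg=4 hhWwgg=2 hhwwGG=1 hhwwGg=2 hhwwgg=1
H_ W_ gg hits 9/64; gcd=1; 9÷1/64÷1 = 9/64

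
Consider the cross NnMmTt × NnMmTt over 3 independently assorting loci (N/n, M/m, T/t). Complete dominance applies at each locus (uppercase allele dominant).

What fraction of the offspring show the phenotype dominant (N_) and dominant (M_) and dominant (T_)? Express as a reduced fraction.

NnMmTt gametes: NMT×1, NMt×1, NmT×1, Nmt×1, nMT×1, nMt×1, nmT×1, nmt×1
NnMmTt gametes: NMT×1, NMt×1, NmT×1, Nmt×1, nMT×1, nMt×1, nmT×1, nmt×1
NnMmTt×NnMmTt grid (8·8=64): NNMMTT=1 NNMMTt=2 NNMMtt=1 NNMmTT=2 NNMmTt=4 NNMmtt=2 NNmmTT=1 NNmmTt=2 NNmmtt=1 NnMMTT=2 NnMMTt=4 NnMMtt=2 NnMmTT=4 NnMmTt=8 NnMmtt=4 NnmmTT=2 NnmmTt=4 Nnmmtt=2 nnMMTT=1 nnMMTt=2 nnMMtt=1 nnMmTT=2 nnMmTt=4 nnMmtt=2 nnmmTT=1 nnmmTt=2 nnmmtt=1
N_ M_ T_ hits 27/64; gcd=1; 27÷1/64÷1 = 27/64

P(N_ M_ T_) = 27/64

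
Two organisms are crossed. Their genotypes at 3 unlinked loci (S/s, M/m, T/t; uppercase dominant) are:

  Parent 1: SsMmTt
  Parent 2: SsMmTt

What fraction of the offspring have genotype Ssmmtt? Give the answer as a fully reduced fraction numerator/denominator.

P(Ssmmtt) = 1/32

SsMmTt gametes: SMT×1, SMt×1, SmT×1, Smt×1, sMT×1, sMt×1, smT×1, smt×1
SsMmTt gametes: SMT×1, SMt×1, SmT×1, Smt×1, sMT×1, sMt×1, smT×1, smt×1
SsMmTt×SsMmTt grid (8·8=64): SSMMTT=1 SSMMTt=2 SSMMtt=1 SSMmTT=2 SSMmTt=4 SSMmtt=2 SSmmTT=1 SSmmTt=2 SSmmtt=1 SsMMTT=2 SsMMTt=4 SsMMtt=2 SsMmTT=4 SsMmTt=8 SsMmtt=4 SsmmTT=2 SsmmTt=4 Ssmmtt=2 ssMMTT=1 ssMMTt=2 ssMMtt=1 ssMmTT=2 ssMmTt=4 ssMmtt=2 ssmmTT=1 ssmmTt=2 ssmmtt=1
Ssmmtt hits 2/64; gcd=2; 2÷2/64÷2 = 1/32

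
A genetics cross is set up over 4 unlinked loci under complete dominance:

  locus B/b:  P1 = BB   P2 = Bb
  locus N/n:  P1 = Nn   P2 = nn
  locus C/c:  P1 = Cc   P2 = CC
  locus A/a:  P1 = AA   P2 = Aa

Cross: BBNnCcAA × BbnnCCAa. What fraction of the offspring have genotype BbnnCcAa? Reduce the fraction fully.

P(BbnnCcAa) = 1/16

BBNnCcAA gametes: BNCA×4, BNcA×4, BnCA×4, BncA×4
BbnnCCAa gametes: BnCA×4, BnCa×4, bnCA×4, bnCa×4
BBNnCcAA×BbnnCCAa grid (16·16=256): BBNnCCAA=16 BBNnCCAa=16 BBNnCcAA=16 BBNnCcAa=16 BBnnCCAA=16 BBnnCCAa=16 BBnnCcAA=16 BBnnCcAa=16 BbNnCCAA=16 BbNnCCAa=16 BbNnCcAA=16 BbNnCcAa=16 BbnnCCAA=16 BbnnCCAa=16 BbnnCcAA=16 BbnnCcAa=16
BbnnCcAa hits 16/256; gcd=16; 16÷16/256÷16 = 1/16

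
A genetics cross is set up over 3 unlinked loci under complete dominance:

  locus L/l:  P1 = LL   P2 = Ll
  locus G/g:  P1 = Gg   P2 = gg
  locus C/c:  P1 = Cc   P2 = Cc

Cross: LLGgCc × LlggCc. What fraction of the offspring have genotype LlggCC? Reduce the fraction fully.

LLGgCc gametes: LGC×2, LGc×2, LgC×2, Lgc×2
LlggCc gametes: LgC×2, Lgc×2, lgC×2, lgc×2
LLGgCc×LlggCc grid (8·8=64): LLGgCC=4 LLGgCc=8 LLGgcc=4 LLggCC=4 LLggCc=8 LLggcc=4 LlGgCC=4 LlGgCc=8 LlGgcc=4 LlggCC=4 LlggCc=8 Llggcc=4
LlggCC hits 4/64; gcd=4; 4÷4/64÷4 = 1/16

P(LlggCC) = 1/16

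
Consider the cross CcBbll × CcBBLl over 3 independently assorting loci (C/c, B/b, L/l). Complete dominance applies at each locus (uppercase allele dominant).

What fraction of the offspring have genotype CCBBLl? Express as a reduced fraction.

P(CCBBLl) = 1/16

CcBbll gametes: CBl×2, Cbl×2, cBl×2, cbl×2
CcBBLl gametes: CBL×2, CBl×2, cBL×2, cBl×2
CcBbll×CcBBLl grid (8·8=64): CCBBLl=4 CCBBll=4 CCBbLl=4 CCBbll=4 CcBBLl=8 CcBBll=8 CcBbLl=8 CcBbll=8 ccBBLl=4 ccBBll=4 ccBbLl=4 ccBbll=4
CCBBLl hits 4/64; gcd=4; 4÷4/64÷4 = 1/16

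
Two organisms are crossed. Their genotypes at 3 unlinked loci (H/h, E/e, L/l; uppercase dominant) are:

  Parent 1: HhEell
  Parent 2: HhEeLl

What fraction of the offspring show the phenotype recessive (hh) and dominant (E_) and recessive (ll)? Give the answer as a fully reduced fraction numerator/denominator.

P(hh E_ ll) = 3/32

HhEell gametes: HEl×2, Hel×2, hEl×2, hel×2
HhEeLl gametes: HEL×1, HEl×1, HeL×1, Hel×1, hEL×1, hEl×1, heL×1, hel×1
HhEell×HhEeLl grid (8·8=64): HHEELl=2 HHEEll=2 HHEeLl=4 HHEell=4 HHeeLl=2 HHeell=2 HhEELl=4 HhEEll=4 HhEeLl=8 HhEell=8 HheeLl=4 Hheell=4 hhEELl=2 hhEEll=2 hhEeLl=4 hhEell=4 hheeLl=2 hheell=2
hh E_ ll hits 6/64; gcd=2; 6÷2/64÷2 = 3/32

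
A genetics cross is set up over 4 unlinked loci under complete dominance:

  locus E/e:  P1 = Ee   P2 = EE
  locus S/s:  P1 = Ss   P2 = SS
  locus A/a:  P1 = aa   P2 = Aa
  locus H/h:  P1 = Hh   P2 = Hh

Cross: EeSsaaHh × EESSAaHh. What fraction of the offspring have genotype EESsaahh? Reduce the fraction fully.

P(EESsaahh) = 1/32

EeSsaaHh gametes: ESaH×2, ESah×2, EsaH×2, Esah×2, eSaH×2, eSah×2, esaH×2, esah×2
EESSAaHh gametes: ESAH×4, ESAh×4, ESaH×4, ESah×4
EeSsaaHh×EESSAaHh grid (16·16=256): EESSAaHH=8 EESSAaHh=16 EESSAahh=8 EESSaaHH=8 EESSaaHh=16 EESSaahh=8 EESsAaHH=8 EESsAaHh=16 EESsAahh=8 EESsaaHH=8 EESsaaHh=16 EESsaahh=8 EeSSAaHH=8 EeSSAaHh=16 EeSSAahh=8 EeSSaaHH=8 EeSSaaHh=16 EeSSaahh=8 EeSsAaHH=8 EeSsAaHh=16 EeSsAahh=8 EeSsaaHH=8 EeSsaaHh=16 EeSsaahh=8
EESsaahh hits 8/256; gcd=8; 8÷8/256÷8 = 1/32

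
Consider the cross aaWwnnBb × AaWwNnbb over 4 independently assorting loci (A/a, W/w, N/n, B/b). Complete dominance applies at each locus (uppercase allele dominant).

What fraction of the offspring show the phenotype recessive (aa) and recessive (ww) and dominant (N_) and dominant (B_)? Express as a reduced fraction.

aaWwnnBb gametes: aWnB×4, aWnb×4, awnB×4, awnb×4
AaWwNnbb gametes: AWNb×2, AWnb×2, AwNb×2, Awnb×2, aWNb×2, aWnb×2, awNb×2, awnb×2
aaWwnnBb×AaWwNnbb grid (16·16=256): AaWWNnBb=8 AaWWNnbb=8 AaWWnnBb=8 AaWWnnbb=8 AaWwNnBb=16 AaWwNnbb=16 AaWwnnBb=16 AaWwnnbb=16 AawwNnBb=8 AawwNnbb=8 AawwnnBb=8 Aawwnnbb=8 aaWWNnBb=8 aaWWNnbb=8 aaWWnnBb=8 aaWWnnbb=8 aaWwNnBb=16 aaWwNnbb=16 aaWwnnBb=16 aaWwnnbb=16 aawwNnBb=8 aawwNnbb=8 aawwnnBb=8 aawwnnbb=8
aa ww N_ B_ hits 8/256; gcd=8; 8÷8/256÷8 = 1/32

P(aa ww N_ B_) = 1/32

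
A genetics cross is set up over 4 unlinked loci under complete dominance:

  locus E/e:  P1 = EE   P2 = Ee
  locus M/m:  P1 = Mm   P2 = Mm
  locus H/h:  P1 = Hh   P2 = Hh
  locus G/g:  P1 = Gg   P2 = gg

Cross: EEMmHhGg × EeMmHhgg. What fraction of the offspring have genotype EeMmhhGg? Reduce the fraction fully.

EEMmHhGg gametes: EMHG×2, EMHg×2, EMhG×2, EMhg×2, EmHG×2, EmHg×2, EmhG×2, Emhg×2
EeMmHhgg gametes: EMHg×2, EMhg×2, EmHg×2, Emhg×2, eMHg×2, eMhg×2, emHg×2, emhg×2
EEMmHhGg×EeMmHhgg grid (16·16=256): EEMMHHGg=4 EEMMHHgg=4 EEMMHhGg=8 EEMMHhgg=8 EEMMhhGg=4 EEMMhhgg=4 EEMmHHGg=8 EEMmHHgg=8 EEMmHhGg=16 EEMmHhgg=16 EEMmhhGg=8 EEMmhhgg=8 EEmmHHGg=4 EEmmHHgg=4 EEmmHhGg=8 EEmmHhgg=8 EEmmhhGg=4 EEmmhhgg=4 EeMMHHGg=4 EeMMHHgg=4 EeMMHhGg=8 EeMMHhgg=8 EeMMhhGg=4 EeMMhhgg=4 EeMmHHGg=8 EeMmHHgg=8 EeMmHhGg=16 EeMmHhgg=16 EeMmhhGg=8 EeMmhhgg=8 EemmHHGg=4 EemmHHgg=4 EemmHhGg=8 EemmHhgg=8 EemmhhGg=4 Eemmhhgg=4
EeMmhhGg hits 8/256; gcd=8; 8÷8/256÷8 = 1/32

P(EeMmhhGg) = 1/32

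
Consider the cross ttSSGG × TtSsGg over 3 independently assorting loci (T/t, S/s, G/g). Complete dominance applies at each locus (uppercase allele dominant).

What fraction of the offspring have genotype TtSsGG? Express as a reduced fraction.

P(TtSsGG) = 1/8

ttSSGG gametes: tSG×8
TtSsGg gametes: TSG×1, TSg×1, TsG×1, Tsg×1, tSG×1, tSg×1, tsG×1, tsg×1
ttSSGG×TtSsGg grid (8·8=64): TtSSGG=8 TtSSGg=8 TtSsGG=8 TtSsGg=8 ttSSGG=8 ttSSGg=8 ttSsGG=8 ttSsGg=8
TtSsGG hits 8/64; gcd=8; 8÷8/64÷8 = 1/8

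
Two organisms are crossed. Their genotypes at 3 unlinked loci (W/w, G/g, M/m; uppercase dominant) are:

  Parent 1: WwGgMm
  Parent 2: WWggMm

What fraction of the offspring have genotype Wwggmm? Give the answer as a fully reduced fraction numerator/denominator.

P(Wwggmm) = 1/16

WwGgMm gametes: WGM×1, WGm×1, WgM×1, Wgm×1, wGM×1, wGm×1, wgM×1, wgm×1
WWggMm gametes: WgM×4, Wgm×4
WwGgMm×WWggMm grid (8·8=64): WWGgMM=4 WWGgMm=8 WWGgmm=4 WWggMM=4 WWggMm=8 WWggmm=4 WwGgMM=4 WwGgMm=8 WwGgmm=4 WwggMM=4 WwggMm=8 Wwggmm=4
Wwggmm hits 4/64; gcd=4; 4÷4/64÷4 = 1/16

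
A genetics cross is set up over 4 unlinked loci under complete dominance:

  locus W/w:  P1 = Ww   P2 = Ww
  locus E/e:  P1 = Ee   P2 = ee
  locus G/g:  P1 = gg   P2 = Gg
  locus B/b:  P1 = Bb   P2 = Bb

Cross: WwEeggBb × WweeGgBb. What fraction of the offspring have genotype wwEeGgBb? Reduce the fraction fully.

WwEeggBb gametes: WEgB×2, WEgb×2, WegB×2, Wegb×2, wEgB×2, wEgb×2, wegB×2, wegb×2
WweeGgBb gametes: WeGB×2, WeGb×2, WegB×2, Wegb×2, weGB×2, weGb×2, wegB×2, wegb×2
WwEeggBb×WweeGgBb grid (16·16=256): WWEeGgBB=4 WWEeGgBb=8 WWEeGgbb=4 WWEeggBB=4 WWEeggBb=8 WWEeggbb=4 WWeeGgBB=4 WWeeGgBb=8 WWeeGgbb=4 WWeeggBB=4 WWeeggBb=8 WWeeggbb=4 WwEeGgBB=8 WwEeGgBb=16 WwEeGgbb=8 WwEeggBB=8 WwEeggBb=16 WwEeggbb=8 WweeGgBB=8 WweeGgBb=16 WweeGgbb=8 WweeggBB=8 WweeggBb=16 Wweeggbb=8 wwEeGgBB=4 wwEeGgBb=8 wwEeGgbb=4 wwEeggBB=4 wwEeggBb=8 wwEeggbb=4 wweeGgBB=4 wweeGgBb=8 wweeGgbb=4 wweeggBB=4 wweeggBb=8 wweeggbb=4
wwEeGgBb hits 8/256; gcd=8; 8÷8/256÷8 = 1/32

P(wwEeGgBb) = 1/32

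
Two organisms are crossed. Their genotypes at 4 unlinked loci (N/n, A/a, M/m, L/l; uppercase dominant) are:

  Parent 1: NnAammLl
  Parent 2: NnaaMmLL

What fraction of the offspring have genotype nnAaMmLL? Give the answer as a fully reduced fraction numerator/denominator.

P(nnAaMmLL) = 1/32

NnAammLl gametes: NAmL×2, NAml×2, NamL×2, Naml×2, nAmL×2, nAml×2, namL×2, naml×2
NnaaMmLL gametes: NaML×4, NamL×4, naML×4, namL×4
NnAammLl×NnaaMmLL grid (16·16=256): NNAaMmLL=8 NNAaMmLl=8 NNAammLL=8 NNAammLl=8 NNaaMmLL=8 NNaaMmLl=8 NNaammLL=8 NNaammLl=8 NnAaMmLL=16 NnAaMmLl=16 NnAammLL=16 NnAammLl=16 NnaaMmLL=16 NnaaMmLl=16 NnaammLL=16 NnaammLl=16 nnAaMmLL=8 nnAaMmLl=8 nnAammLL=8 nnAammLl=8 nnaaMmLL=8 nnaaMmLl=8 nnaammLL=8 nnaammLl=8
nnAaMmLL hits 8/256; gcd=8; 8÷8/256÷8 = 1/32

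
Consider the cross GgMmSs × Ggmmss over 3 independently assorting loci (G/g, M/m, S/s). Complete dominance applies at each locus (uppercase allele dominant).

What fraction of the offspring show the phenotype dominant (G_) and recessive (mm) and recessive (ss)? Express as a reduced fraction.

GgMmSs gametes: GMS×1, GMs×1, GmS×1, Gms×1, gMS×1, gMs×1, gmS×1, gms×1
Ggmmss gametes: Gms×4, gms×4
GgMmSs×Ggmmss grid (8·8=64): GGMmSs=4 GGMmss=4 GGmmSs=4 GGmmss=4 GgMmSs=8 GgMmss=8 GgmmSs=8 Ggmmss=8 ggMmSs=4 ggMmss=4 ggmmSs=4 ggmmss=4
G_ mm ss hits 12/64; gcd=4; 12÷4/64÷4 = 3/16

P(G_ mm ss) = 3/16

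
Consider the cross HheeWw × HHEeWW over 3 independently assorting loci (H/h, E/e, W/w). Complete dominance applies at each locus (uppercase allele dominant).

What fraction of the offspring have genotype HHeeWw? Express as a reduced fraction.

HheeWw gametes: HeW×2, Hew×2, heW×2, hew×2
HHEeWW gametes: HEW×4, HeW×4
HheeWw×HHEeWW grid (8·8=64): HHEeWW=8 HHEeWw=8 HHeeWW=8 HHeeWw=8 HhEeWW=8 HhEeWw=8 HheeWW=8 HheeWw=8
HHeeWw hits 8/64; gcd=8; 8÷8/64÷8 = 1/8

P(HHeeWw) = 1/8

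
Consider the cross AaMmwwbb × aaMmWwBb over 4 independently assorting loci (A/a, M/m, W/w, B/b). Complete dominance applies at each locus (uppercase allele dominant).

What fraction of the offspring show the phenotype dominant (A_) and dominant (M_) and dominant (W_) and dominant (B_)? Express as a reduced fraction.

P(A_ M_ W_ B_) = 3/32

AaMmwwbb gametes: AMwb×4, Amwb×4, aMwb×4, amwb×4
aaMmWwBb gametes: aMWB×2, aMWb×2, aMwB×2, aMwb×2, amWB×2, amWb×2, amwB×2, amwb×2
AaMmwwbb×aaMmWwBb grid (16·16=256): AaMMWwBb=8 AaMMWwbb=8 AaMMwwBb=8 AaMMwwbb=8 AaMmWwBb=16 AaMmWwbb=16 AaMmwwBb=16 AaMmwwbb=16 AammWwBb=8 AammWwbb=8 AammwwBb=8 Aammwwbb=8 aaMMWwBb=8 aaMMWwbb=8 aaMMwwBb=8 aaMMwwbb=8 aaMmWwBb=16 aaMmWwbb=16 aaMmwwBb=16 aaMmwwbb=16 aammWwBb=8 aammWwbb=8 aammwwBb=8 aammwwbb=8
A_ M_ W_ B_ hits 24/256; gcd=8; 24÷8/256÷8 = 3/32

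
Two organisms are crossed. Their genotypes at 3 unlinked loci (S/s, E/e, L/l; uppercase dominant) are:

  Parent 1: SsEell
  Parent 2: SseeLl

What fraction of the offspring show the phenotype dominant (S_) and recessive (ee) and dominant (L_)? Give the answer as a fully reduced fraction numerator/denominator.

P(S_ ee L_) = 3/16

SsEell gametes: SEl×2, Sel×2, sEl×2, sel×2
SseeLl gametes: SeL×2, Sel×2, seL×2, sel×2
SsEell×SseeLl grid (8·8=64): SSEeLl=4 SSEell=4 SSeeLl=4 SSeell=4 SsEeLl=8 SsEell=8 SseeLl=8 Sseell=8 ssEeLl=4 ssEell=4 sseeLl=4 sseell=4
S_ ee L_ hits 12/64; gcd=4; 12÷4/64÷4 = 3/16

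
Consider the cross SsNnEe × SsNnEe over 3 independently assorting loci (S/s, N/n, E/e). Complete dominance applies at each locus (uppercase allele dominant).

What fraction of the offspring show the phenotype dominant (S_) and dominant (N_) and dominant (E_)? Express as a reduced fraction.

SsNnEe gametes: SNE×1, SNe×1, SnE×1, Sne×1, sNE×1, sNe×1, snE×1, sne×1
SsNnEe gametes: SNE×1, SNe×1, SnE×1, Sne×1, sNE×1, sNe×1, snE×1, sne×1
SsNnEe×SsNnEe grid (8·8=64): SSNNEE=1 SSNNEe=2 SSNNee=1 SSNnEE=2 SSNnEe=4 SSNnee=2 SSnnEE=1 SSnnEe=2 SSnnee=1 SsNNEE=2 SsNNEe=4 SsNNee=2 SsNnEE=4 SsNnEe=8 SsNnee=4 SsnnEE=2 SsnnEe=4 Ssnnee=2 ssNNEE=1 ssNNEe=2 ssNNee=1 ssNnEE=2 ssNnEe=4 ssNnee=2 ssnnEE=1 ssnnEe=2 ssnnee=1
S_ N_ E_ hits 27/64; gcd=1; 27÷1/64÷1 = 27/64

P(S_ N_ E_) = 27/64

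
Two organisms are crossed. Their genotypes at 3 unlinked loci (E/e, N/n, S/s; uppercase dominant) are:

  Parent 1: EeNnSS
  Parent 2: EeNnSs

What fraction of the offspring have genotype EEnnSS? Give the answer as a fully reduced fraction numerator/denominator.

P(EEnnSS) = 1/32

EeNnSS gametes: ENS×2, EnS×2, eNS×2, enS×2
EeNnSs gametes: ENS×1, ENs×1, EnS×1, Ens×1, eNS×1, eNs×1, enS×1, ens×1
EeNnSS×EeNnSs grid (8·8=64): EENNSS=2 EENNSs=2 EENnSS=4 EENnSs=4 EEnnSS=2 EEnnSs=2 EeNNSS=4 EeNNSs=4 EeNnSS=8 EeNnSs=8 EennSS=4 EennSs=4 eeNNSS=2 eeNNSs=2 eeNnSS=4 eeNnSs=4 eennSS=2 eennSs=2
EEnnSS hits 2/64; gcd=2; 2÷2/64÷2 = 1/32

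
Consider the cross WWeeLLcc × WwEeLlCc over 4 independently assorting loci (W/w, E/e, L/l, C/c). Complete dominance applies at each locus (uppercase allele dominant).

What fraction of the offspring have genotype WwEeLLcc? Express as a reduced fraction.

P(WwEeLLcc) = 1/16

WWeeLLcc gametes: WeLc×16
WwEeLlCc gametes: WELC×1, WELc×1, WElC×1, WElc×1, WeLC×1, WeLc×1, WelC×1, Welc×1, wELC×1, wELc×1, wElC×1, wElc×1, weLC×1, weLc×1, welC×1, welc×1
WWeeLLcc×WwEeLlCc grid (16·16=256): WWEeLLCc=16 WWEeLLcc=16 WWEeLlCc=16 WWEeLlcc=16 WWeeLLCc=16 WWeeLLcc=16 WWeeLlCc=16 WWeeLlcc=16 WwEeLLCc=16 WwEeLLcc=16 WwEeLlCc=16 WwEeLlcc=16 WweeLLCc=16 WweeLLcc=16 WweeLlCc=16 WweeLlcc=16
WwEeLLcc hits 16/256; gcd=16; 16÷16/256÷16 = 1/16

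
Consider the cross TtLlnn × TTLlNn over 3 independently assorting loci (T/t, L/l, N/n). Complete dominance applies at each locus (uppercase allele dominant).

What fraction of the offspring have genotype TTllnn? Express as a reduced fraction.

P(TTllnn) = 1/16

TtLlnn gametes: TLn×2, Tln×2, tLn×2, tln×2
TTLlNn gametes: TLN×2, TLn×2, TlN×2, Tln×2
TtLlnn×TTLlNn grid (8·8=64): TTLLNn=4 TTLLnn=4 TTLlNn=8 TTLlnn=8 TTllNn=4 TTllnn=4 TtLLNn=4 TtLLnn=4 TtLlNn=8 TtLlnn=8 TtllNn=4 Ttllnn=4
TTllnn hits 4/64; gcd=4; 4÷4/64÷4 = 1/16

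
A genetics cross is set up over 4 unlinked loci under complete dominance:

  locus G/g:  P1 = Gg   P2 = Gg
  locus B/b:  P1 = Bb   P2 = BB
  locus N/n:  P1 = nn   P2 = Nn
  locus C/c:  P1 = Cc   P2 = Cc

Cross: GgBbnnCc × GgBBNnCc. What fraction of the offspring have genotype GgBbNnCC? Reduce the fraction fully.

GgBbnnCc gametes: GBnC×2, GBnc×2, GbnC×2, Gbnc×2, gBnC×2, gBnc×2, gbnC×2, gbnc×2
GgBBNnCc gametes: GBNC×2, GBNc×2, GBnC×2, GBnc×2, gBNC×2, gBNc×2, gBnC×2, gBnc×2
GgBbnnCc×GgBBNnCc grid (16·16=256): GGBBNnCC=4 GGBBNnCc=8 GGBBNncc=4 GGBBnnCC=4 GGBBnnCc=8 GGBBnncc=4 GGBbNnCC=4 GGBbNnCc=8 GGBbNncc=4 GGBbnnCC=4 GGBbnnCc=8 GGBbnncc=4 GgBBNnCC=8 GgBBNnCc=16 GgBBNncc=8 GgBBnnCC=8 GgBBnnCc=16 GgBBnncc=8 GgBbNnCC=8 GgBbNnCc=16 GgBbNncc=8 GgBbnnCC=8 GgBbnnCc=16 GgBbnncc=8 ggBBNnCC=4 ggBBNnCc=8 ggBBNncc=4 ggBBnnCC=4 ggBBnnCc=8 ggBBnncc=4 ggBbNnCC=4 ggBbNnCc=8 ggBbNncc=4 ggBbnnCC=4 ggBbnnCc=8 ggBbnncc=4
GgBbNnCC hits 8/256; gcd=8; 8÷8/256÷8 = 1/32

P(GgBbNnCC) = 1/32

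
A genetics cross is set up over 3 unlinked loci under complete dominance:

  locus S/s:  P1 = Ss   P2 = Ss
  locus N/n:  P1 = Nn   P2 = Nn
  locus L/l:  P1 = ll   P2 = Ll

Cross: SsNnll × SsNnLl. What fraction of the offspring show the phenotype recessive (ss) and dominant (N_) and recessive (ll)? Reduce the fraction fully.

P(ss N_ ll) = 3/32

SsNnll gametes: SNl×2, Snl×2, sNl×2, snl×2
SsNnLl gametes: SNL×1, SNl×1, SnL×1, Snl×1, sNL×1, sNl×1, snL×1, snl×1
SsNnll×SsNnLl grid (8·8=64): SSNNLl=2 SSNNll=2 SSNnLl=4 SSNnll=4 SSnnLl=2 SSnnll=2 SsNNLl=4 SsNNll=4 SsNnLl=8 SsNnll=8 SsnnLl=4 Ssnnll=4 ssNNLl=2 ssNNll=2 ssNnLl=4 ssNnll=4 ssnnLl=2 ssnnll=2
ss N_ ll hits 6/64; gcd=2; 6÷2/64÷2 = 3/32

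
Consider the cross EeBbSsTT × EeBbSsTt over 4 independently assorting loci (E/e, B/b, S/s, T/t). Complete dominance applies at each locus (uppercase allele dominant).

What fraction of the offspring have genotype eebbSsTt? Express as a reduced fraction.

P(eebbSsTt) = 1/64

EeBbSsTT gametes: EBST×2, EBsT×2, EbST×2, EbsT×2, eBST×2, eBsT×2, ebST×2, ebsT×2
EeBbSsTt gametes: EBST×1, EBSt×1, EBsT×1, EBst×1, EbST×1, EbSt×1, EbsT×1, Ebst×1, eBST×1, eBSt×1, eBsT×1, eBst×1, ebST×1, ebSt×1, ebsT×1, ebst×1
EeBbSsTT×EeBbSsTt grid (16·16=256): EEBBSSTT=2 EEBBSSTt=2 EEBBSsTT=4 EEBBSsTt=4 EEBBssTT=2 EEBBssTt=2 EEBbSSTT=4 EEBbSSTt=4 EEBbSsTT=8 EEBbSsTt=8 EEBbssTT=4 EEBbssTt=4 EEbbSSTT=2 EEbbSSTt=2 EEbbSsTT=4 EEbbSsTt=4 EEbbssTT=2 EEbbssTt=2 EeBBSSTT=4 EeBBSSTt=4 EeBBSsTT=8 EeBBSsTt=8 EeBBssTT=4 EeBBssTt=4 EeBbSSTT=8 EeBbSSTt=8 EeBbSsTT=16 EeBbSsTt=16 EeBbssTT=8 EeBbssTt=8 EebbSSTT=4 EebbSSTt=4 EebbSsTT=8 EebbSsTt=8 EebbssTT=4 EebbssTt=4 eeBBSSTT=2 eeBBSSTt=2 eeBBSsTT=4 eeBBSsTt=4 eeBBssTT=2 eeBBssTt=2 eeBbSSTT=4 eeBbSSTt=4 eeBbSsTT=8 eeBbSsTt=8 eeBbssTT=4 eeBbssTt=4 eebbSSTT=2 eebbSSTt=2 eebbSsTT=4 eebbSsTt=4 eebbssTT=2 eebbssTt=2
eebbSsTt hits 4/256; gcd=4; 4÷4/256÷4 = 1/64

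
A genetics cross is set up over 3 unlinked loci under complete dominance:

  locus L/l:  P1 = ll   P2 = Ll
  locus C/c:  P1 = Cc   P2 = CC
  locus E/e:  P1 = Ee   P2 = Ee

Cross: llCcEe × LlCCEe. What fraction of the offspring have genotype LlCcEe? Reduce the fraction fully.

P(LlCcEe) = 1/8

llCcEe gametes: lCE×2, lCe×2, lcE×2, lce×2
LlCCEe gametes: LCE×2, LCe×2, lCE×2, lCe×2
llCcEe×LlCCEe grid (8·8=64): LlCCEE=4 LlCCEe=8 LlCCee=4 LlCcEE=4 LlCcEe=8 LlCcee=4 llCCEE=4 llCCEe=8 llCCee=4 llCcEE=4 llCcEe=8 llCcee=4
LlCcEe hits 8/64; gcd=8; 8÷8/64÷8 = 1/8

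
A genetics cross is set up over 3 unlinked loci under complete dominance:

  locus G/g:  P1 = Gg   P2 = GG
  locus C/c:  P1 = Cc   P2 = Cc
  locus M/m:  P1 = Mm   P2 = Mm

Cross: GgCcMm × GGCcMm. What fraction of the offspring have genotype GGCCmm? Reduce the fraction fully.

P(GGCCmm) = 1/32

GgCcMm gametes: GCM×1, GCm×1, GcM×1, Gcm×1, gCM×1, gCm×1, gcM×1, gcm×1
GGCcMm gametes: GCM×2, GCm×2, GcM×2, Gcm×2
GgCcMm×GGCcMm grid (8·8=64): GGCCMM=2 GGCCMm=4 GGCCmm=2 GGCcMM=4 GGCcMm=8 GGCcmm=4 GGccMM=2 GGccMm=4 GGccmm=2 GgCCMM=2 GgCCMm=4 GgCCmm=2 GgCcMM=4 GgCcMm=8 GgCcmm=4 GgccMM=2 GgccMm=4 Ggccmm=2
GGCCmm hits 2/64; gcd=2; 2÷2/64÷2 = 1/32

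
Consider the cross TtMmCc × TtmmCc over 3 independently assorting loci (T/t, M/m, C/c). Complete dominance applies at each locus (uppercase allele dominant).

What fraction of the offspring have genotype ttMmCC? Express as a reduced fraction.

P(ttMmCC) = 1/32

TtMmCc gametes: TMC×1, TMc×1, TmC×1, Tmc×1, tMC×1, tMc×1, tmC×1, tmc×1
TtmmCc gametes: TmC×2, Tmc×2, tmC×2, tmc×2
TtMmCc×TtmmCc grid (8·8=64): TTMmCC=2 TTMmCc=4 TTMmcc=2 TTmmCC=2 TTmmCc=4 TTmmcc=2 TtMmCC=4 TtMmCc=8 TtMmcc=4 TtmmCC=4 TtmmCc=8 Ttmmcc=4 ttMmCC=2 ttMmCc=4 ttMmcc=2 ttmmCC=2 ttmmCc=4 ttmmcc=2
ttMmCC hits 2/64; gcd=2; 2÷2/64÷2 = 1/32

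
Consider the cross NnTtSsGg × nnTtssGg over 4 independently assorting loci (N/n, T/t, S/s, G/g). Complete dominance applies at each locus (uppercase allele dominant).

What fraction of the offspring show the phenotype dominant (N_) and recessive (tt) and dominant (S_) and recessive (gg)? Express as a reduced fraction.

NnTtSsGg gametes: NTSG×1, NTSg×1, NTsG×1, NTsg×1, NtSG×1, NtSg×1, NtsG×1, Ntsg×1, nTSG×1, nTSg×1, nTsG×1, nTsg×1, ntSG×1, ntSg×1, ntsG×1, ntsg×1
nnTtssGg gametes: nTsG×4, nTsg×4, ntsG×4, ntsg×4
NnTtSsGg×nnTtssGg grid (16·16=256): NnTTSsGG=4 NnTTSsGg=8 NnTTSsgg=4 NnTTssGG=4 NnTTssGg=8 NnTTssgg=4 NnTtSsGG=8 NnTtSsGg=16 NnTtSsgg=8 NnTtssGG=8 NnTtssGg=16 NnTtssgg=8 NnttSsGG=4 NnttSsGg=8 NnttSsgg=4 NnttssGG=4 NnttssGg=8 Nnttssgg=4 nnTTSsGG=4 nnTTSsGg=8 nnTTSsgg=4 nnTTssGG=4 nnTTssGg=8 nnTTssgg=4 nnTtSsGG=8 nnTtSsGg=16 nnTtSsgg=8 nnTtssGG=8 nnTtssGg=16 nnTtssgg=8 nnttSsGG=4 nnttSsGg=8 nnttSsgg=4 nnttssGG=4 nnttssGg=8 nnttssgg=4
N_ tt S_ gg hits 4/256; gcd=4; 4÷4/256÷4 = 1/64

P(N_ tt S_ gg) = 1/64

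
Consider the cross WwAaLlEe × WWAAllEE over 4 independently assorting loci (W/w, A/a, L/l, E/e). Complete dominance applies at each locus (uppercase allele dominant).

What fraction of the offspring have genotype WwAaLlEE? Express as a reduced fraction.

P(WwAaLlEE) = 1/16

WwAaLlEe gametes: WALE×1, WALe×1, WAlE×1, WAle×1, WaLE×1, WaLe×1, WalE×1, Wale×1, wALE×1, wALe×1, wAlE×1, wAle×1, waLE×1, waLe×1, walE×1, wale×1
WWAAllEE gametes: WAlE×16
WwAaLlEe×WWAAllEE grid (16·16=256): WWAALlEE=16 WWAALlEe=16 WWAAllEE=16 WWAAllEe=16 WWAaLlEE=16 WWAaLlEe=16 WWAallEE=16 WWAallEe=16 WwAALlEE=16 WwAALlEe=16 WwAAllEE=16 WwAAllEe=16 WwAaLlEE=16 WwAaLlEe=16 WwAallEE=16 WwAallEe=16
WwAaLlEE hits 16/256; gcd=16; 16÷16/256÷16 = 1/16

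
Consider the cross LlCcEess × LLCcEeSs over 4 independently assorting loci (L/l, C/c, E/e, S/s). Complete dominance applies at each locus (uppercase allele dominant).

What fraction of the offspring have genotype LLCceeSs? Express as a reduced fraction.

LlCcEess gametes: LCEs×2, LCes×2, LcEs×2, Lces×2, lCEs×2, lCes×2, lcEs×2, lces×2
LLCcEeSs gametes: LCES×2, LCEs×2, LCeS×2, LCes×2, LcES×2, LcEs×2, LceS×2, Lces×2
LlCcEess×LLCcEeSs grid (16·16=256): LLCCEESs=4 LLCCEEss=4 LLCCEeSs=8 LLCCEess=8 LLCCeeSs=4 LLCCeess=4 LLCcEESs=8 LLCcEEss=8 LLCcEeSs=16 LLCcEess=16 LLCceeSs=8 LLCceess=8 LLccEESs=4 LLccEEss=4 LLccEeSs=8 LLccEess=8 LLcceeSs=4 LLcceess=4 LlCCEESs=4 LlCCEEss=4 LlCCEeSs=8 LlCCEess=8 LlCCeeSs=4 LlCCeess=4 LlCcEESs=8 LlCcEEss=8 LlCcEeSs=16 LlCcEess=16 LlCceeSs=8 LlCceess=8 LlccEESs=4 LlccEEss=4 LlccEeSs=8 LlccEess=8 LlcceeSs=4 Llcceess=4
LLCceeSs hits 8/256; gcd=8; 8÷8/256÷8 = 1/32

P(LLCceeSs) = 1/32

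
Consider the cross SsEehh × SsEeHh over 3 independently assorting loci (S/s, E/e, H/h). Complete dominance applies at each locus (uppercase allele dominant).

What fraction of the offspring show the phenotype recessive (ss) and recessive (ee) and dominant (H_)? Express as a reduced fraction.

SsEehh gametes: SEh×2, Seh×2, sEh×2, seh×2
SsEeHh gametes: SEH×1, SEh×1, SeH×1, Seh×1, sEH×1, sEh×1, seH×1, seh×1
SsEehh×SsEeHh grid (8·8=64): SSEEHh=2 SSEEhh=2 SSEeHh=4 SSEehh=4 SSeeHh=2 SSeehh=2 SsEEHh=4 SsEEhh=4 SsEeHh=8 SsEehh=8 SseeHh=4 Sseehh=4 ssEEHh=2 ssEEhh=2 ssEeHh=4 ssEehh=4 sseeHh=2 sseehh=2
ss ee H_ hits 2/64; gcd=2; 2÷2/64÷2 = 1/32

P(ss ee H_) = 1/32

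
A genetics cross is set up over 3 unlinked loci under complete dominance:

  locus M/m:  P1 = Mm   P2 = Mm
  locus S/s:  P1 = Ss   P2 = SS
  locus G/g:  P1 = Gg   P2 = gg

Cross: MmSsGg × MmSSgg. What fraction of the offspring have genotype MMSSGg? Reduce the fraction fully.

P(MMSSGg) = 1/16

MmSsGg gametes: MSG×1, MSg×1, MsG×1, Msg×1, mSG×1, mSg×1, msG×1, msg×1
MmSSgg gametes: MSg×4, mSg×4
MmSsGg×MmSSgg grid (8·8=64): MMSSGg=4 MMSSgg=4 MMSsGg=4 MMSsgg=4 MmSSGg=8 MmSSgg=8 MmSsGg=8 MmSsgg=8 mmSSGg=4 mmSSgg=4 mmSsGg=4 mmSsgg=4
MMSSGg hits 4/64; gcd=4; 4÷4/64÷4 = 1/16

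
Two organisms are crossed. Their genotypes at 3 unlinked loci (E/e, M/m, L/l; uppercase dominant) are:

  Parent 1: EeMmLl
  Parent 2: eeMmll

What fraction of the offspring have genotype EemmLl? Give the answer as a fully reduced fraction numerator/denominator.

P(EemmLl) = 1/16

EeMmLl gametes: EML×1, EMl×1, EmL×1, Eml×1, eML×1, eMl×1, emL×1, eml×1
eeMmll gametes: eMl×4, eml×4
EeMmLl×eeMmll grid (8·8=64): EeMMLl=4 EeMMll=4 EeMmLl=8 EeMmll=8 EemmLl=4 Eemmll=4 eeMMLl=4 eeMMll=4 eeMmLl=8 eeMmll=8 eemmLl=4 eemmll=4
EemmLl hits 4/64; gcd=4; 4÷4/64÷4 = 1/16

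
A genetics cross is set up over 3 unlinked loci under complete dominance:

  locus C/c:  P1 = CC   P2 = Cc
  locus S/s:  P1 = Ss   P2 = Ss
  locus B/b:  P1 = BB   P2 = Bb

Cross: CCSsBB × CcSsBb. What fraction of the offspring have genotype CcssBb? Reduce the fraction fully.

P(CcssBb) = 1/16

CCSsBB gametes: CSB×4, CsB×4
CcSsBb gametes: CSB×1, CSb×1, CsB×1, Csb×1, cSB×1, cSb×1, csB×1, csb×1
CCSsBB×CcSsBb grid (8·8=64): CCSSBB=4 CCSSBb=4 CCSsBB=8 CCSsBb=8 CCssBB=4 CCssBb=4 CcSSBB=4 CcSSBb=4 CcSsBB=8 CcSsBb=8 CcssBB=4 CcssBb=4
CcssBb hits 4/64; gcd=4; 4÷4/64÷4 = 1/16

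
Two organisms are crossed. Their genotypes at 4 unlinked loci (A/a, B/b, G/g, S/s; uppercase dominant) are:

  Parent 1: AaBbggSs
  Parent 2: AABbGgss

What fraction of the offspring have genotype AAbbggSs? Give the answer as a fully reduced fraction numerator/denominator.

P(AAbbggSs) = 1/32

AaBbggSs gametes: ABgS×2, ABgs×2, AbgS×2, Abgs×2, aBgS×2, aBgs×2, abgS×2, abgs×2
AABbGgss gametes: ABGs×4, ABgs×4, AbGs×4, Abgs×4
AaBbggSs×AABbGgss grid (16·16=256): AABBGgSs=8 AABBGgss=8 AABBggSs=8 AABBggss=8 AABbGgSs=16 AABbGgss=16 AABbggSs=16 AABbggss=16 AAbbGgSs=8 AAbbGgss=8 AAbbggSs=8 AAbbggss=8 AaBBGgSs=8 AaBBGgss=8 AaBBggSs=8 AaBBggss=8 AaBbGgSs=16 AaBbGgss=16 AaBbggSs=16 AaBbggss=16 AabbGgSs=8 AabbGgss=8 AabbggSs=8 Aabbggss=8
AAbbggSs hits 8/256; gcd=8; 8÷8/256÷8 = 1/32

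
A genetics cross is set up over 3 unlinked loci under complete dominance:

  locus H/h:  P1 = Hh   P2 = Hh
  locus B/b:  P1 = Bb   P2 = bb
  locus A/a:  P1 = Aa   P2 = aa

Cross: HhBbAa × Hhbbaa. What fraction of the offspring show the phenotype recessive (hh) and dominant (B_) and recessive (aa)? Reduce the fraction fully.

HhBbAa gametes: HBA×1, HBa×1, HbA×1, Hba×1, hBA×1, hBa×1, hbA×1, hba×1
Hhbbaa gametes: Hba×4, hba×4
HhBbAa×Hhbbaa grid (8·8=64): HHBbAa=4 HHBbaa=4 HHbbAa=4 HHbbaa=4 HhBbAa=8 HhBbaa=8 HhbbAa=8 Hhbbaa=8 hhBbAa=4 hhBbaa=4 hhbbAa=4 hhbbaa=4
hh B_ aa hits 4/64; gcd=4; 4÷4/64÷4 = 1/16

P(hh B_ aa) = 1/16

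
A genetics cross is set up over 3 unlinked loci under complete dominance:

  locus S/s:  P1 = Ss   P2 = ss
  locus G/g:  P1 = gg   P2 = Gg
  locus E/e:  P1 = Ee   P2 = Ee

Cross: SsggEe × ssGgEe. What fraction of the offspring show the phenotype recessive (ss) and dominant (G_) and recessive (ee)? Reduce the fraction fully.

P(ss G_ ee) = 1/16

SsggEe gametes: SgE×2, Sge×2, sgE×2, sge×2
ssGgEe gametes: sGE×2, sGe×2, sgE×2, sge×2
SsggEe×ssGgEe grid (8·8=64): SsGgEE=4 SsGgEe=8 SsGgee=4 SsggEE=4 SsggEe=8 Ssggee=4 ssGgEE=4 ssGgEe=8 ssGgee=4 ssggEE=4 ssggEe=8 ssggee=4
ss G_ ee hits 4/64; gcd=4; 4÷4/64÷4 = 1/16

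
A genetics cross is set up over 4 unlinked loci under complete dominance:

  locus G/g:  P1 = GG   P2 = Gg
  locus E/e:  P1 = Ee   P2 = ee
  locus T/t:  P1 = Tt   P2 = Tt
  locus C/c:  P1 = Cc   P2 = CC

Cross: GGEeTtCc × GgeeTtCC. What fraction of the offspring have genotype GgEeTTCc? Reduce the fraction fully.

P(GgEeTTCc) = 1/32

GGEeTtCc gametes: GETC×2, GETc×2, GEtC×2, GEtc×2, GeTC×2, GeTc×2, GetC×2, Getc×2
GgeeTtCC gametes: GeTC×4, GetC×4, geTC×4, getC×4
GGEeTtCc×GgeeTtCC grid (16·16=256): GGEeTTCC=8 GGEeTTCc=8 GGEeTtCC=16 GGEeTtCc=16 GGEettCC=8 GGEettCc=8 GGeeTTCC=8 GGeeTTCc=8 GGeeTtCC=16 GGeeTtCc=16 GGeettCC=8 GGeettCc=8 GgEeTTCC=8 GgEeTTCc=8 GgEeTtCC=16 GgEeTtCc=16 GgEettCC=8 GgEettCc=8 GgeeTTCC=8 GgeeTTCc=8 GgeeTtCC=16 GgeeTtCc=16 GgeettCC=8 GgeettCc=8
GgEeTTCc hits 8/256; gcd=8; 8÷8/256÷8 = 1/32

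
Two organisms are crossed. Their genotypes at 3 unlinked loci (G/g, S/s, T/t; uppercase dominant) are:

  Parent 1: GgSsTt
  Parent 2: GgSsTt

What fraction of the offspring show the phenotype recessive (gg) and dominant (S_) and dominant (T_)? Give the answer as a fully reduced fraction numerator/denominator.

GgSsTt gametes: GST×1, GSt×1, GsT×1, Gst×1, gST×1, gSt×1, gsT×1, gst×1
GgSsTt gametes: GST×1, GSt×1, GsT×1, Gst×1, gST×1, gSt×1, gsT×1, gst×1
GgSsTt×GgSsTt grid (8·8=64): GGSSTT=1 GGSSTt=2 GGSStt=1 GGSsTT=2 GGSsTt=4 GGSstt=2 GGssTT=1 GGssTt=2 GGsstt=1 GgSSTT=2 GgSSTt=4 GgSStt=2 GgSsTT=4 GgSsTt=8 GgSstt=4 GgssTT=2 GgssTt=4 Ggsstt=2 ggSSTT=1 ggSSTt=2 ggSStt=1 ggSsTT=2 ggSsTt=4 ggSstt=2 ggssTT=1 ggssTt=2 ggsstt=1
gg S_ T_ hits 9/64; gcd=1; 9÷1/64÷1 = 9/64

P(gg S_ T_) = 9/64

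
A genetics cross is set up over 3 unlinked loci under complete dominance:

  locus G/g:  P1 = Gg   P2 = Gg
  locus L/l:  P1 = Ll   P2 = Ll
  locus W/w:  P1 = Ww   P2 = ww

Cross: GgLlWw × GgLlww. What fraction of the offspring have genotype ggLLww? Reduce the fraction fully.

P(ggLLww) = 1/32

GgLlWw gametes: GLW×1, GLw×1, GlW×1, Glw×1, gLW×1, gLw×1, glW×1, glw×1
GgLlww gametes: GLw×2, Glw×2, gLw×2, glw×2
GgLlWw×GgLlww grid (8·8=64): GGLLWw=2 GGLLww=2 GGLlWw=4 GGLlww=4 GGllWw=2 GGllww=2 GgLLWw=4 GgLLww=4 GgLlWw=8 GgLlww=8 GgllWw=4 Ggllww=4 ggLLWw=2 ggLLww=2 ggLlWw=4 ggLlww=4 ggllWw=2 ggllww=2
ggLLww hits 2/64; gcd=2; 2÷2/64÷2 = 1/32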